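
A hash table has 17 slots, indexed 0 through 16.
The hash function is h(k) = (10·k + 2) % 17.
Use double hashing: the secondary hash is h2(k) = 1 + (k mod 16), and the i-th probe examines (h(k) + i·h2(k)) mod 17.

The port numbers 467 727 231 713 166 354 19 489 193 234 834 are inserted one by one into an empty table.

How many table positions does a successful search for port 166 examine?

Insert 467: h=14, slot 14 empty -> index 14.
Insert 727: h=13, slot 13 empty -> index 13.
Insert 231: h=0, slot 0 empty -> index 0.
Insert 713: h=9, slot 9 empty -> index 9.
Insert 166: h=13, h2=7, slot 13 occupied -> index 3.
Insert 354: h=6, slot 6 empty -> index 6.
Insert 19: h=5, slot 5 empty -> index 5.
Insert 489: h=13, h2=10, slots 13,6 occupied -> index 16.
Insert 193: h=11, slot 11 empty -> index 11.
Insert 234: h=13, h2=11, slot 13 occupied -> index 7.
Insert 834: h=12, slot 12 empty -> index 12.
Table: [231, -, -, 166, -, 19, 354, 234, -, 713, -, 193, 834, 727, 467, -, 489]
Lookup 166: h=13, h2=7, probe 13,3 → found at 3.

2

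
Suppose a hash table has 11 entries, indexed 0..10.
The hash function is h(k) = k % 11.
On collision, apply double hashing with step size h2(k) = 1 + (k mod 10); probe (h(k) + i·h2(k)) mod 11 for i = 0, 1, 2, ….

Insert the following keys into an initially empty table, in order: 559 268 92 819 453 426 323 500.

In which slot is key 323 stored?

559: h=9 → slot 9
268: h=4 → slot 4
92: h=4, h2=3, probe 4,7 → slot 7
819: h=5 → slot 5
453: h=2 → slot 2
426: h=8 → slot 8
323: h=4, h2=4, probe 4,8,1 → slot 1
500: h=5, h2=1, probe 5,6 → slot 6
Table: [∅, 323, 453, ∅, 268, 819, 500, 92, 426, 559, ∅]

1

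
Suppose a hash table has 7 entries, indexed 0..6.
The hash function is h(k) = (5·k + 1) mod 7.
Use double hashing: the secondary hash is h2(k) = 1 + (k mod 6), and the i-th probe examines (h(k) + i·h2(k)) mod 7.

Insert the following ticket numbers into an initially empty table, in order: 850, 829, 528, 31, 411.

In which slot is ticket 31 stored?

850 hashes to 2; slot 2 is free => place at 2.
829 hashes to 2, h2=2; 2 taken => place at 4.
528 hashes to 2, h2=1; 2 taken => place at 3.
31 hashes to 2, h2=2; 2,4 taken => place at 6.
411 hashes to 5; slot 5 is free => place at 5.
Table: [∅, ∅, 850, 528, 829, 411, 31]

6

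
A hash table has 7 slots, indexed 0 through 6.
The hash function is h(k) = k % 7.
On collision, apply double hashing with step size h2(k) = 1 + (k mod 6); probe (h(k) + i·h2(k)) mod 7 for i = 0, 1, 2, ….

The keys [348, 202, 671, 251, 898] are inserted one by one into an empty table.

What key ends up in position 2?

898

348 hashes to 5; slot 5 is free -> place at 5.
202 hashes to 6; slot 6 is free -> place at 6.
671 hashes to 6, h2=6; 6,5 taken -> place at 4.
251 hashes to 6, h2=6; 6,5,4 taken -> place at 3.
898 hashes to 2; slot 2 is free -> place at 2.
Table: [., ., 898, 251, 671, 348, 202]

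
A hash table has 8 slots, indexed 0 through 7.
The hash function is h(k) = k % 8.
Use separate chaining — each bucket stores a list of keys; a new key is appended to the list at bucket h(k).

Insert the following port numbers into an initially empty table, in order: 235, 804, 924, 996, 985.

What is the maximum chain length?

Insert 235: h=3, bucket 3 empty -> new chain.
Insert 804: h=4, bucket 4 empty -> new chain.
Insert 924: h=4, bucket 4 nonempty -> append to chain.
Insert 996: h=4, bucket 4 nonempty -> append to chain.
Insert 985: h=1, bucket 1 empty -> new chain.
Final buckets:
0: —
1: 985
2: —
3: 235
4: 804 -> 924 -> 996
5: —
6: —
7: —

3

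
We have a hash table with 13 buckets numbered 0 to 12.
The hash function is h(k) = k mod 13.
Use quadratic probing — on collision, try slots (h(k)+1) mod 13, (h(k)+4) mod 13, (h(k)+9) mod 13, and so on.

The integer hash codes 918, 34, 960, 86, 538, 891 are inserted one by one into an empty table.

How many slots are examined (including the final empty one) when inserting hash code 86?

Insert 918: h=8, slot 8 empty => index 8.
Insert 34: h=8, slot 8 occupied => index 9.
Insert 960: h=11, slot 11 empty => index 11.
Insert 86: h=8, slots 8,9 occupied => index 12.
Insert 538: h=5, slot 5 empty => index 5.
Insert 891: h=7, slot 7 empty => index 7.
Table: [∅, ∅, ∅, ∅, ∅, 538, ∅, 891, 918, 34, ∅, 960, 86]

3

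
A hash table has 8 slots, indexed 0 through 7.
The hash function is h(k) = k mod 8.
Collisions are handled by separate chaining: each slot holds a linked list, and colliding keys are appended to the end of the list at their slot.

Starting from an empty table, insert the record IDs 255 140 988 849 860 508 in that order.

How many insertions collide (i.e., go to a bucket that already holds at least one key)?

3

255 -> bucket 7
140 -> bucket 4
988 -> bucket 4 (collision)
849 -> bucket 1
860 -> bucket 4 (collision)
508 -> bucket 4 (collision)
Final buckets:
0: .
1: 849
2: .
3: .
4: 140 -> 988 -> 860 -> 508
5: .
6: .
7: 255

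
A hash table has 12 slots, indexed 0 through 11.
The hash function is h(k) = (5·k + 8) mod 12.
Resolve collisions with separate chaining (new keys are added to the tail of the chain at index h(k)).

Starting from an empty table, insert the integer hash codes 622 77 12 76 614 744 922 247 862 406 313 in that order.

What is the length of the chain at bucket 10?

622 -> bucket 10
77 -> bucket 9
12 -> bucket 8
76 -> bucket 4
614 -> bucket 6
744 -> bucket 8 (collision)
922 -> bucket 10 (collision)
247 -> bucket 7
862 -> bucket 10 (collision)
406 -> bucket 10 (collision)
313 -> bucket 1
Final buckets:
0: ∅
1: 313
2: ∅
3: ∅
4: 76
5: ∅
6: 614
7: 247
8: 12 -> 744
9: 77
10: 622 -> 922 -> 862 -> 406
11: ∅

4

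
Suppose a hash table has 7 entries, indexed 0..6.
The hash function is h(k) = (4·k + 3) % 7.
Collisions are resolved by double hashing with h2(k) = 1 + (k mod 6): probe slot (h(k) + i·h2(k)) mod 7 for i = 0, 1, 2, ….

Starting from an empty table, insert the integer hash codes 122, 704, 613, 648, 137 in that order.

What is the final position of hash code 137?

4

122: h=1 → slot 1
704: h=5 → slot 5
613: h=5, h2=2, probe 5,0 → slot 0
648: h=5, h2=1, probe 5,6 → slot 6
137: h=5, h2=6, probe 5,4 → slot 4
Table: [613, 122, ., ., 137, 704, 648]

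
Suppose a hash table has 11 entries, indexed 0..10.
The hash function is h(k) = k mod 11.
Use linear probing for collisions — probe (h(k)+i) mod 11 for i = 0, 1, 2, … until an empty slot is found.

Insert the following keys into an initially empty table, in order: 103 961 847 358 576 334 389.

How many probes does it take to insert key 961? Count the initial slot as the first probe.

2

103: h=4 → slot 4
961: h=4, probe 4,5 → slot 5
847: h=0 → slot 0
358: h=6 → slot 6
576: h=4, probe 4,5,6,7 → slot 7
334: h=4, probe 4,5,6,7,8 → slot 8
389: h=4, probe 4,5,6,7,8,9 → slot 9
Table: [847, ., ., ., 103, 961, 358, 576, 334, 389, .]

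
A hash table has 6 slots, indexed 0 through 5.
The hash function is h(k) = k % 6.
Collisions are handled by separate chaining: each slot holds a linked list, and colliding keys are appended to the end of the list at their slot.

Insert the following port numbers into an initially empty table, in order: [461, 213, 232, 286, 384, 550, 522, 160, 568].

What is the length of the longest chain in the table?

Insert 461: h=5, bucket 5 empty → new chain.
Insert 213: h=3, bucket 3 empty → new chain.
Insert 232: h=4, bucket 4 empty → new chain.
Insert 286: h=4, bucket 4 nonempty → append to chain.
Insert 384: h=0, bucket 0 empty → new chain.
Insert 550: h=4, bucket 4 nonempty → append to chain.
Insert 522: h=0, bucket 0 nonempty → append to chain.
Insert 160: h=4, bucket 4 nonempty → append to chain.
Insert 568: h=4, bucket 4 nonempty → append to chain.
Final buckets:
0: 384 -> 522
1: .
2: .
3: 213
4: 232 -> 286 -> 550 -> 160 -> 568
5: 461

5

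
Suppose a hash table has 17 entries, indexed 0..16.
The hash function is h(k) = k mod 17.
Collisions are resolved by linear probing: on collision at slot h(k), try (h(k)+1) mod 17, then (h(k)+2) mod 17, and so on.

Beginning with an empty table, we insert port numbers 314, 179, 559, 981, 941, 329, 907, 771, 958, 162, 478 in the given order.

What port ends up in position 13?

958

314: h=8 -> slot 8
179: h=9 -> slot 9
559: h=15 -> slot 15
981: h=12 -> slot 12
941: h=6 -> slot 6
329: h=6, probe 6,7 -> slot 7
907: h=6, probe 6,7,8,9,10 -> slot 10
771: h=6, probe 6,7,8,9,10,11 -> slot 11
958: h=6, probe 6,7,8,9,10,11,12,13 -> slot 13
162: h=9, probe 9,10,11,12,13,14 -> slot 14
478: h=2 -> slot 2
Table: [., ., 478, ., ., ., 941, 329, 314, 179, 907, 771, 981, 958, 162, 559, .]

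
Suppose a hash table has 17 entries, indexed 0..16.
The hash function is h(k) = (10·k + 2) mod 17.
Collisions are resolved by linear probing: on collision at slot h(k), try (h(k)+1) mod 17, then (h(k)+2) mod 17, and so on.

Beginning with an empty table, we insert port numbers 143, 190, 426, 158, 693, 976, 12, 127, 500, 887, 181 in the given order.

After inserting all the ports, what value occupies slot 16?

887

Insert 143: h=4, slot 4 empty => index 4.
Insert 190: h=15, slot 15 empty => index 15.
Insert 426: h=12, slot 12 empty => index 12.
Insert 158: h=1, slot 1 empty => index 1.
Insert 693: h=13, slot 13 empty => index 13.
Insert 976: h=4, slot 4 occupied => index 5.
Insert 12: h=3, slot 3 empty => index 3.
Insert 127: h=14, slot 14 empty => index 14.
Insert 500: h=4, slots 4,5 occupied => index 6.
Insert 887: h=15, slot 15 occupied => index 16.
Insert 181: h=10, slot 10 empty => index 10.
Table: [-, 158, -, 12, 143, 976, 500, -, -, -, 181, -, 426, 693, 127, 190, 887]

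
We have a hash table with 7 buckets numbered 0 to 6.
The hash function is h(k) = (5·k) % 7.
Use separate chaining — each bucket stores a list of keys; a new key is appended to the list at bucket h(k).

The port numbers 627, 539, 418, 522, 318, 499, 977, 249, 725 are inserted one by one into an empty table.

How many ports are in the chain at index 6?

Insert 627: h=6, bucket 6 empty -> new chain.
Insert 539: h=0, bucket 0 empty -> new chain.
Insert 418: h=4, bucket 4 empty -> new chain.
Insert 522: h=6, bucket 6 nonempty -> append to chain.
Insert 318: h=1, bucket 1 empty -> new chain.
Insert 499: h=3, bucket 3 empty -> new chain.
Insert 977: h=6, bucket 6 nonempty -> append to chain.
Insert 249: h=6, bucket 6 nonempty -> append to chain.
Insert 725: h=6, bucket 6 nonempty -> append to chain.
Final buckets:
0: 539
1: 318
2: .
3: 499
4: 418
5: .
6: 627 -> 522 -> 977 -> 249 -> 725

5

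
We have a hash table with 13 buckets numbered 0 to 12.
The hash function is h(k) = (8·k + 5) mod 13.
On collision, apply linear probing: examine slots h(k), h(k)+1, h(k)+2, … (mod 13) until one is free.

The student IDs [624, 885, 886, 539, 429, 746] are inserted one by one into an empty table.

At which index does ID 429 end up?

624 hashes to 5; slot 5 is free → place at 5.
885 hashes to 0; slot 0 is free → place at 0.
886 hashes to 8; slot 8 is free → place at 8.
539 hashes to 1; slot 1 is free → place at 1.
429 hashes to 5; 5 taken → place at 6.
746 hashes to 6; 6 taken → place at 7.
Table: [885, 539, ., ., ., 624, 429, 746, 886, ., ., ., .]

6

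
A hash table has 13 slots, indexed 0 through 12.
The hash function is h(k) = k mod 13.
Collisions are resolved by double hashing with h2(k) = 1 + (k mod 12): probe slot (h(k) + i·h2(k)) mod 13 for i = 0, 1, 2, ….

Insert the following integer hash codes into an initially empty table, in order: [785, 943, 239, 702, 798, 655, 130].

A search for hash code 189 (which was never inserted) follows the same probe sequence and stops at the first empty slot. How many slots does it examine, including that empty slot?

3

785: h=5 → slot 5
943: h=7 → slot 7
239: h=5, h2=12, probe 5,4 → slot 4
702: h=0 → slot 0
798: h=5, h2=7, probe 5,12 → slot 12
655: h=5, h2=8, probe 5,0,8 → slot 8
130: h=0, h2=11, probe 0,11 → slot 11
Table: [702, ., ., ., 239, 785, ., 943, 655, ., ., 130, 798]
Lookup 189: h=7, h2=10, probe 7,4,1 → slot 1 empty, not found.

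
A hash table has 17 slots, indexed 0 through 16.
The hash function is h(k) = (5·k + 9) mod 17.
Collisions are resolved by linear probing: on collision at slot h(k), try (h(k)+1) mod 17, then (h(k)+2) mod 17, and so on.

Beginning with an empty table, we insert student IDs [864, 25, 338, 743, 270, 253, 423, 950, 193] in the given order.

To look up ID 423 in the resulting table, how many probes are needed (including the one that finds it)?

5

864 hashes to 11; slot 11 is free → place at 11.
25 hashes to 15; slot 15 is free → place at 15.
338 hashes to 16; slot 16 is free → place at 16.
743 hashes to 1; slot 1 is free → place at 1.
270 hashes to 16; 16 taken → place at 0.
253 hashes to 16; 16,0,1 taken → place at 2.
423 hashes to 16; 16,0,1,2 taken → place at 3.
950 hashes to 16; 16,0,1,2,3 taken → place at 4.
193 hashes to 5; slot 5 is free → place at 5.
Table: [270, 743, 253, 423, 950, 193, —, —, —, —, —, 864, —, —, —, 25, 338]
Lookup 423: h=16, probe 16,0,1,2,3 → found at 3.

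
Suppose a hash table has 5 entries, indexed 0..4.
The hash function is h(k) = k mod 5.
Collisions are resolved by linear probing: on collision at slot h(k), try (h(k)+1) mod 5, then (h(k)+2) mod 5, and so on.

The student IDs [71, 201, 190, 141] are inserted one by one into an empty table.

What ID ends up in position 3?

141

71 hashes to 1; slot 1 is free → place at 1.
201 hashes to 1; 1 taken → place at 2.
190 hashes to 0; slot 0 is free → place at 0.
141 hashes to 1; 1,2 taken → place at 3.
Table: [190, 71, 201, 141, .]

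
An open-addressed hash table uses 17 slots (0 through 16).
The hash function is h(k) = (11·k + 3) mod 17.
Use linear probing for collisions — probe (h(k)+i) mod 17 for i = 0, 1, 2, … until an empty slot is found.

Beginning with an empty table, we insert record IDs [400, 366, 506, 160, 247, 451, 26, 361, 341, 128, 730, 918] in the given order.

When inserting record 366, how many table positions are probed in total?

2

400 hashes to 0; slot 0 is free => place at 0.
366 hashes to 0; 0 taken => place at 1.
506 hashes to 10; slot 10 is free => place at 10.
160 hashes to 12; slot 12 is free => place at 12.
247 hashes to 0; 0,1 taken => place at 2.
451 hashes to 0; 0,1,2 taken => place at 3.
26 hashes to 0; 0,1,2,3 taken => place at 4.
361 hashes to 13; slot 13 is free => place at 13.
341 hashes to 14; slot 14 is free => place at 14.
128 hashes to 0; 0,1,2,3,4 taken => place at 5.
730 hashes to 9; slot 9 is free => place at 9.
918 hashes to 3; 3,4,5 taken => place at 6.
Table: [400, 366, 247, 451, 26, 128, 918, -, -, 730, 506, -, 160, 361, 341, -, -]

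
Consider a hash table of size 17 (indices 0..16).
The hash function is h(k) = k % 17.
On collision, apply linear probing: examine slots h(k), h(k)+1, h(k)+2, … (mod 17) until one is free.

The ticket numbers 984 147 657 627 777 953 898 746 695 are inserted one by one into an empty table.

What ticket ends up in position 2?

695

Insert 984: h=15, slot 15 empty -> index 15.
Insert 147: h=11, slot 11 empty -> index 11.
Insert 657: h=11, slot 11 occupied -> index 12.
Insert 627: h=15, slot 15 occupied -> index 16.
Insert 777: h=12, slot 12 occupied -> index 13.
Insert 953: h=1, slot 1 empty -> index 1.
Insert 898: h=14, slot 14 empty -> index 14.
Insert 746: h=15, slots 15,16 occupied -> index 0.
Insert 695: h=15, slots 15,16,0,1 occupied -> index 2.
Table: [746, 953, 695, —, —, —, —, —, —, —, —, 147, 657, 777, 898, 984, 627]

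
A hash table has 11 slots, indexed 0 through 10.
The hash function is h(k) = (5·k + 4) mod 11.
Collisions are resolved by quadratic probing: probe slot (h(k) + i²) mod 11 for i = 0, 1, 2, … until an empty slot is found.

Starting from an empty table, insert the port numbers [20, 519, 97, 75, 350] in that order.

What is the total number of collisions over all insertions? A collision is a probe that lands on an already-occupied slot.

7

Insert 20: h=5, slot 5 empty -> index 5.
Insert 519: h=3, slot 3 empty -> index 3.
Insert 97: h=5, slot 5 occupied -> index 6.
Insert 75: h=5, slots 5,6 occupied -> index 9.
Insert 350: h=5, slots 5,6,9,3 occupied -> index 10.
Table: [—, —, —, 519, —, 20, 97, —, —, 75, 350]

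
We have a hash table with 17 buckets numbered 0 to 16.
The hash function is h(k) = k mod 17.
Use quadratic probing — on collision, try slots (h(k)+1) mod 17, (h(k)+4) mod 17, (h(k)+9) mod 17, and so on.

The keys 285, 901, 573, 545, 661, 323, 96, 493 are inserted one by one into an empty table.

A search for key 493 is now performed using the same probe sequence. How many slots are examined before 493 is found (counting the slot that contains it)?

Insert 285: h=13, slot 13 empty => index 13.
Insert 901: h=0, slot 0 empty => index 0.
Insert 573: h=12, slot 12 empty => index 12.
Insert 545: h=1, slot 1 empty => index 1.
Insert 661: h=15, slot 15 empty => index 15.
Insert 323: h=0, slots 0,1 occupied => index 4.
Insert 96: h=11, slot 11 empty => index 11.
Insert 493: h=0, slots 0,1,4 occupied => index 9.
Table: [901, 545, -, -, 323, -, -, -, -, 493, -, 96, 573, 285, -, 661, -]
Lookup 493: h=0, probe 0,1,4,9 → found at 9.

4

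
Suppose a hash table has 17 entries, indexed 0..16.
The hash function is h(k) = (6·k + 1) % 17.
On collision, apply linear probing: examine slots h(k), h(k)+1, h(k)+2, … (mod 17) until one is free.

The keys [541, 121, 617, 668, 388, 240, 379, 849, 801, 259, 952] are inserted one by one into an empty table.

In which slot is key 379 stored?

2

Insert 541: h=0, slot 0 empty -> index 0.
Insert 121: h=13, slot 13 empty -> index 13.
Insert 617: h=14, slot 14 empty -> index 14.
Insert 668: h=14, slot 14 occupied -> index 15.
Insert 388: h=0, slot 0 occupied -> index 1.
Insert 240: h=13, slots 13,14,15 occupied -> index 16.
Insert 379: h=14, slots 14,15,16,0,1 occupied -> index 2.
Insert 849: h=12, slot 12 empty -> index 12.
Insert 801: h=13, slots 13,14,15,16,0,1,2 occupied -> index 3.
Insert 259: h=8, slot 8 empty -> index 8.
Insert 952: h=1, slots 1,2,3 occupied -> index 4.
Table: [541, 388, 379, 801, 952, _, _, _, 259, _, _, _, 849, 121, 617, 668, 240]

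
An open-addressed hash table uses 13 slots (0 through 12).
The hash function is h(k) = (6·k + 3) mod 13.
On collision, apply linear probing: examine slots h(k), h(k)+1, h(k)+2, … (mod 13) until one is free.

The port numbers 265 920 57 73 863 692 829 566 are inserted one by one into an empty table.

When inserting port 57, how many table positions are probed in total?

Insert 265: h=7, slot 7 empty => index 7.
Insert 920: h=11, slot 11 empty => index 11.
Insert 57: h=7, slot 7 occupied => index 8.
Insert 73: h=12, slot 12 empty => index 12.
Insert 863: h=7, slots 7,8 occupied => index 9.
Insert 692: h=8, slots 8,9 occupied => index 10.
Insert 829: h=11, slots 11,12 occupied => index 0.
Insert 566: h=6, slot 6 empty => index 6.
Table: [829, _, _, _, _, _, 566, 265, 57, 863, 692, 920, 73]

2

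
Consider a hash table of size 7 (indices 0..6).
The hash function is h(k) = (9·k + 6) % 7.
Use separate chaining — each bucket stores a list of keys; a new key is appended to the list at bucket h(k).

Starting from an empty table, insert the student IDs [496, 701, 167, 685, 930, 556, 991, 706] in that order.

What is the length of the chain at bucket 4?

5

496 -> bucket 4
701 -> bucket 1
167 -> bucket 4 (collision)
685 -> bucket 4 (collision)
930 -> bucket 4 (collision)
556 -> bucket 5
991 -> bucket 0
706 -> bucket 4 (collision)
Final buckets:
0: 991
1: 701
2: _
3: _
4: 496 -> 167 -> 685 -> 930 -> 706
5: 556
6: _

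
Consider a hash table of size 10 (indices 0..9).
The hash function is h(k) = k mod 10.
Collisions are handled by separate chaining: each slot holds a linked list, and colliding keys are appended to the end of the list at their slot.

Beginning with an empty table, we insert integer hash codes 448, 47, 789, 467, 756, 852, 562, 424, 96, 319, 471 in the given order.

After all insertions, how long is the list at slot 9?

2

448 → bucket 8
47 → bucket 7
789 → bucket 9
467 → bucket 7 (collision)
756 → bucket 6
852 → bucket 2
562 → bucket 2 (collision)
424 → bucket 4
96 → bucket 6 (collision)
319 → bucket 9 (collision)
471 → bucket 1
Final buckets:
0: _
1: 471
2: 852 -> 562
3: _
4: 424
5: _
6: 756 -> 96
7: 47 -> 467
8: 448
9: 789 -> 319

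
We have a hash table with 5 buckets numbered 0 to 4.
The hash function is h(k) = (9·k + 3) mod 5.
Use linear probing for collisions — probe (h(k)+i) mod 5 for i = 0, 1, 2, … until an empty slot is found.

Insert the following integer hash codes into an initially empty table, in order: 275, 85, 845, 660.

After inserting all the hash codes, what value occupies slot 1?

660

275: h=3 => slot 3
85: h=3, probe 3,4 => slot 4
845: h=3, probe 3,4,0 => slot 0
660: h=3, probe 3,4,0,1 => slot 1
Table: [845, 660, _, 275, 85]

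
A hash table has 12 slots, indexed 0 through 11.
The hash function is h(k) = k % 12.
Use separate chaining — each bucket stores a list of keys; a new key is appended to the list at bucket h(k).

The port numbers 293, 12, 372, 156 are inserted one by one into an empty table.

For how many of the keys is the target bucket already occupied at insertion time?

2

293 -> bucket 5
12 -> bucket 0
372 -> bucket 0 (collision)
156 -> bucket 0 (collision)
Final buckets:
0: 12 -> 372 -> 156
1: —
2: —
3: —
4: —
5: 293
6: —
7: —
8: —
9: —
10: —
11: —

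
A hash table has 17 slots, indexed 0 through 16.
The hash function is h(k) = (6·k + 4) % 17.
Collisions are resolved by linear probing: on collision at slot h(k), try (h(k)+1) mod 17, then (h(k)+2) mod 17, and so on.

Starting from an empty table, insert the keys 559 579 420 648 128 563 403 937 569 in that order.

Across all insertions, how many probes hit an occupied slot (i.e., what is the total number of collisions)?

7

559 hashes to 9; slot 9 is free -> place at 9.
579 hashes to 10; slot 10 is free -> place at 10.
420 hashes to 8; slot 8 is free -> place at 8.
648 hashes to 16; slot 16 is free -> place at 16.
128 hashes to 7; slot 7 is free -> place at 7.
563 hashes to 16; 16 taken -> place at 0.
403 hashes to 8; 8,9,10 taken -> place at 11.
937 hashes to 16; 16,0 taken -> place at 1.
569 hashes to 1; 1 taken -> place at 2.
Table: [563, 937, 569, _, _, _, _, 128, 420, 559, 579, 403, _, _, _, _, 648]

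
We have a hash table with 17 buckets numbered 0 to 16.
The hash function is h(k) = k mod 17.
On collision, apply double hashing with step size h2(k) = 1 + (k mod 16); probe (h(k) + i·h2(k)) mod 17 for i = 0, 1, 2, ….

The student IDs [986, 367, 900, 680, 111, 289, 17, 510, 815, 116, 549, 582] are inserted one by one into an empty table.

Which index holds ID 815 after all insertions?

986 hashes to 0; slot 0 is free -> place at 0.
367 hashes to 10; slot 10 is free -> place at 10.
900 hashes to 16; slot 16 is free -> place at 16.
680 hashes to 0, h2=9; 0 taken -> place at 9.
111 hashes to 9, h2=16; 9 taken -> place at 8.
289 hashes to 0, h2=2; 0 taken -> place at 2.
17 hashes to 0, h2=2; 0,2 taken -> place at 4.
510 hashes to 0, h2=15; 0 taken -> place at 15.
815 hashes to 16, h2=16; 16,15 taken -> place at 14.
116 hashes to 14, h2=5; 14,2 taken -> place at 7.
549 hashes to 5; slot 5 is free -> place at 5.
582 hashes to 4, h2=7; 4 taken -> place at 11.
Table: [986, ∅, 289, ∅, 17, 549, ∅, 116, 111, 680, 367, 582, ∅, ∅, 815, 510, 900]

14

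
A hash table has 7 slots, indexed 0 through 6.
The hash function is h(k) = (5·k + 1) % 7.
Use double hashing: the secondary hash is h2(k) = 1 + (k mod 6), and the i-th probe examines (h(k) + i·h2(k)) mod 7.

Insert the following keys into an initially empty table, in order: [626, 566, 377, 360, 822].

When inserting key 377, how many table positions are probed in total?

3

Insert 626: h=2, slot 2 empty → index 2.
Insert 566: h=3, slot 3 empty → index 3.
Insert 377: h=3, h2=6, slots 3,2 occupied → index 1.
Insert 360: h=2, h2=1, slots 2,3 occupied → index 4.
Insert 822: h=2, h2=1, slots 2,3,4 occupied → index 5.
Table: [_, 377, 626, 566, 360, 822, _]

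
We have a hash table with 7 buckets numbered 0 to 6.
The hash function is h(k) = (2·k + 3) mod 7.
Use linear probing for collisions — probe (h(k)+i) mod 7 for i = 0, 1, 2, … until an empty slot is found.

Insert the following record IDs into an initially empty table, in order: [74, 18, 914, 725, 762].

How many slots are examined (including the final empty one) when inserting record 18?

2

Insert 74: h=4, slot 4 empty => index 4.
Insert 18: h=4, slot 4 occupied => index 5.
Insert 914: h=4, slots 4,5 occupied => index 6.
Insert 725: h=4, slots 4,5,6 occupied => index 0.
Insert 762: h=1, slot 1 empty => index 1.
Table: [725, 762, -, -, 74, 18, 914]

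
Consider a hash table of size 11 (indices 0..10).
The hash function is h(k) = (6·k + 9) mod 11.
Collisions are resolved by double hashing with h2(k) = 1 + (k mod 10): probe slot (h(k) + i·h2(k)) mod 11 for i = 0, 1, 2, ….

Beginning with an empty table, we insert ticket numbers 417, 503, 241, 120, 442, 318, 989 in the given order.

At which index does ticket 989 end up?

0

417: h=3 -> slot 3
503: h=2 -> slot 2
241: h=3, h2=2, probe 3,5 -> slot 5
120: h=3, h2=1, probe 3,4 -> slot 4
442: h=10 -> slot 10
318: h=3, h2=9, probe 3,1 -> slot 1
989: h=3, h2=10, probe 3,2,1,0 -> slot 0
Table: [989, 318, 503, 417, 120, 241, ∅, ∅, ∅, ∅, 442]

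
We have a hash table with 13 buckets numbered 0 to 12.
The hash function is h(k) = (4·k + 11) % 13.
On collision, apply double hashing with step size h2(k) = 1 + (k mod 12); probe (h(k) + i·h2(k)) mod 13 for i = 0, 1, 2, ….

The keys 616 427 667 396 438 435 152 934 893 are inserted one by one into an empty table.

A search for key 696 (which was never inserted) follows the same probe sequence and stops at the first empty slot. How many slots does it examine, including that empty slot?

3

616: h=5 -> slot 5
427: h=3 -> slot 3
667: h=1 -> slot 1
396: h=9 -> slot 9
438: h=8 -> slot 8
435: h=9, h2=4, probe 9,0 -> slot 0
152: h=8, h2=9, probe 8,4 -> slot 4
934: h=3, h2=11, probe 3,1,12 -> slot 12
893: h=8, h2=6, probe 8,1,7 -> slot 7
Table: [435, 667, —, 427, 152, 616, —, 893, 438, 396, —, —, 934]
Lookup 696: h=0, h2=1, probe 0,1,2 → slot 2 empty, not found.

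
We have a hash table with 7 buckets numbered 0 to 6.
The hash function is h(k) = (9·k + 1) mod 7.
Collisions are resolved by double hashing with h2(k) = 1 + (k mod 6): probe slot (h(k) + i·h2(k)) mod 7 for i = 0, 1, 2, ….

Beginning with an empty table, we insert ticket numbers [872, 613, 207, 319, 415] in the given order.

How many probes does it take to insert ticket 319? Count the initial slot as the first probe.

4

872: h=2 => slot 2
613: h=2, h2=2, probe 2,4 => slot 4
207: h=2, h2=4, probe 2,6 => slot 6
319: h=2, h2=2, probe 2,4,6,1 => slot 1
415: h=5 => slot 5
Table: [-, 319, 872, -, 613, 415, 207]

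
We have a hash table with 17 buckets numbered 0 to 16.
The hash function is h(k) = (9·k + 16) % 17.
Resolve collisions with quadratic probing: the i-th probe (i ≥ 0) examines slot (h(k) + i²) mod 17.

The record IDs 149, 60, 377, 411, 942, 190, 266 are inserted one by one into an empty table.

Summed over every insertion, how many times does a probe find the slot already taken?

5

149 hashes to 14; slot 14 is free => place at 14.
60 hashes to 12; slot 12 is free => place at 12.
377 hashes to 9; slot 9 is free => place at 9.
411 hashes to 9; 9 taken => place at 10.
942 hashes to 11; slot 11 is free => place at 11.
190 hashes to 9; 9,10 taken => place at 13.
266 hashes to 13; 13,14 taken => place at 0.
Table: [266, -, -, -, -, -, -, -, -, 377, 411, 942, 60, 190, 149, -, -]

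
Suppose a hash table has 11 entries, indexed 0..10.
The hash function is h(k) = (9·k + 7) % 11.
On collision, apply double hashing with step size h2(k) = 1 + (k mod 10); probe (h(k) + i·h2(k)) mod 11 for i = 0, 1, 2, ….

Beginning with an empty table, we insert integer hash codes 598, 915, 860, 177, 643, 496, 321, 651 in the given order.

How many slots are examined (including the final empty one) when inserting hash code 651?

4

598: h=10 -> slot 10
915: h=3 -> slot 3
860: h=3, h2=1, probe 3,4 -> slot 4
177: h=5 -> slot 5
643: h=8 -> slot 8
496: h=5, h2=7, probe 5,1 -> slot 1
321: h=3, h2=2, probe 3,5,7 -> slot 7
651: h=3, h2=2, probe 3,5,7,9 -> slot 9
Table: [-, 496, -, 915, 860, 177, -, 321, 643, 651, 598]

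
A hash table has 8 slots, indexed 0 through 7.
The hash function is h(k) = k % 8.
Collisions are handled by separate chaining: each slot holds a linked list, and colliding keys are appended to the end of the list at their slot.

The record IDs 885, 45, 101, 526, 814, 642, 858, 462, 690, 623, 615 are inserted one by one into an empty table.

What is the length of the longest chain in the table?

3

Insert 885: h=5, bucket 5 empty -> new chain.
Insert 45: h=5, bucket 5 nonempty -> append to chain.
Insert 101: h=5, bucket 5 nonempty -> append to chain.
Insert 526: h=6, bucket 6 empty -> new chain.
Insert 814: h=6, bucket 6 nonempty -> append to chain.
Insert 642: h=2, bucket 2 empty -> new chain.
Insert 858: h=2, bucket 2 nonempty -> append to chain.
Insert 462: h=6, bucket 6 nonempty -> append to chain.
Insert 690: h=2, bucket 2 nonempty -> append to chain.
Insert 623: h=7, bucket 7 empty -> new chain.
Insert 615: h=7, bucket 7 nonempty -> append to chain.
Final buckets:
0: _
1: _
2: 642 -> 858 -> 690
3: _
4: _
5: 885 -> 45 -> 101
6: 526 -> 814 -> 462
7: 623 -> 615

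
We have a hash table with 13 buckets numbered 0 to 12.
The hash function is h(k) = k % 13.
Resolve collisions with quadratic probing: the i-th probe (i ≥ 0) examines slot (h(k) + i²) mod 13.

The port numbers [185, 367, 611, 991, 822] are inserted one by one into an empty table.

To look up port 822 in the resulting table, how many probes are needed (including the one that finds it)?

4

Insert 185: h=3, slot 3 empty -> index 3.
Insert 367: h=3, slot 3 occupied -> index 4.
Insert 611: h=0, slot 0 empty -> index 0.
Insert 991: h=3, slots 3,4 occupied -> index 7.
Insert 822: h=3, slots 3,4,7 occupied -> index 12.
Table: [611, ∅, ∅, 185, 367, ∅, ∅, 991, ∅, ∅, ∅, ∅, 822]
Lookup 822: h=3, probe 3,4,7,12 → found at 12.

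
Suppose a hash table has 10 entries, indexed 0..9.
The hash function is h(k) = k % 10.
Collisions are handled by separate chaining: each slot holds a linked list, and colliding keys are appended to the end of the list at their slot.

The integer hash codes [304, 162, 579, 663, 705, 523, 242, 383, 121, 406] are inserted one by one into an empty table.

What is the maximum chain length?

Insert 304: h=4, bucket 4 empty → new chain.
Insert 162: h=2, bucket 2 empty → new chain.
Insert 579: h=9, bucket 9 empty → new chain.
Insert 663: h=3, bucket 3 empty → new chain.
Insert 705: h=5, bucket 5 empty → new chain.
Insert 523: h=3, bucket 3 nonempty → append to chain.
Insert 242: h=2, bucket 2 nonempty → append to chain.
Insert 383: h=3, bucket 3 nonempty → append to chain.
Insert 121: h=1, bucket 1 empty → new chain.
Insert 406: h=6, bucket 6 empty → new chain.
Final buckets:
0: —
1: 121
2: 162 -> 242
3: 663 -> 523 -> 383
4: 304
5: 705
6: 406
7: —
8: —
9: 579

3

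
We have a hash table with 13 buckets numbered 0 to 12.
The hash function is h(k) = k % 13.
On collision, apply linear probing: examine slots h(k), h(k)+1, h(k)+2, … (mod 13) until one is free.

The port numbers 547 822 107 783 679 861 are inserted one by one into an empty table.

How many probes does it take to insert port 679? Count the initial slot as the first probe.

4

Insert 547: h=1, slot 1 empty → index 1.
Insert 822: h=3, slot 3 empty → index 3.
Insert 107: h=3, slot 3 occupied → index 4.
Insert 783: h=3, slots 3,4 occupied → index 5.
Insert 679: h=3, slots 3,4,5 occupied → index 6.
Insert 861: h=3, slots 3,4,5,6 occupied → index 7.
Table: [—, 547, —, 822, 107, 783, 679, 861, —, —, —, —, —]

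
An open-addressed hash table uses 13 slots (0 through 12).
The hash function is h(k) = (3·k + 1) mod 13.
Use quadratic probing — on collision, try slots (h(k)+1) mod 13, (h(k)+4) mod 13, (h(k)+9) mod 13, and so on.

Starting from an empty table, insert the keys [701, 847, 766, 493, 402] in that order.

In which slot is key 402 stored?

701: h=11 => slot 11
847: h=7 => slot 7
766: h=11, probe 11,12 => slot 12
493: h=11, probe 11,12,2 => slot 2
402: h=11, probe 11,12,2,7,1 => slot 1
Table: [-, 402, 493, -, -, -, -, 847, -, -, -, 701, 766]

1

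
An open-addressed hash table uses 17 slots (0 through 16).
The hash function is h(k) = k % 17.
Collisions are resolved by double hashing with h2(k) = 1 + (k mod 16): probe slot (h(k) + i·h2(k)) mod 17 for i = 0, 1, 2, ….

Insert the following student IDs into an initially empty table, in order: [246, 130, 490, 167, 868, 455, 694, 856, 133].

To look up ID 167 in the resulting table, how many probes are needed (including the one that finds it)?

2

246: h=8 => slot 8
130: h=11 => slot 11
490: h=14 => slot 14
167: h=14, h2=8, probe 14,5 => slot 5
868: h=1 => slot 1
455: h=13 => slot 13
694: h=14, h2=7, probe 14,4 => slot 4
856: h=6 => slot 6
133: h=14, h2=6, probe 14,3 => slot 3
Table: [_, 868, _, 133, 694, 167, 856, _, 246, _, _, 130, _, 455, 490, _, _]
Lookup 167: h=14, h2=8, probe 14,5 → found at 5.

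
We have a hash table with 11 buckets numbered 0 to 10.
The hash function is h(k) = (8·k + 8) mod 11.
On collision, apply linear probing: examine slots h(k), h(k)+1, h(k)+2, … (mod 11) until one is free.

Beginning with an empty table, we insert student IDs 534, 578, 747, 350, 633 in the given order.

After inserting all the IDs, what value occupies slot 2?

Insert 534: h=1, slot 1 empty => index 1.
Insert 578: h=1, slot 1 occupied => index 2.
Insert 747: h=0, slot 0 empty => index 0.
Insert 350: h=3, slot 3 empty => index 3.
Insert 633: h=1, slots 1,2,3 occupied => index 4.
Table: [747, 534, 578, 350, 633, —, —, —, —, —, —]

578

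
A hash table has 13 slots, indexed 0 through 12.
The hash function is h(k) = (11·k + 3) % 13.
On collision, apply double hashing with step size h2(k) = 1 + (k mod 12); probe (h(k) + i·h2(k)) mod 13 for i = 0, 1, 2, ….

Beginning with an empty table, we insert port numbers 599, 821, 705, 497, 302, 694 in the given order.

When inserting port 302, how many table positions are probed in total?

2

599: h=1 => slot 1
821: h=12 => slot 12
705: h=10 => slot 10
497: h=10, h2=6, probe 10,3 => slot 3
302: h=10, h2=3, probe 10,0 => slot 0
694: h=6 => slot 6
Table: [302, 599, ., 497, ., ., 694, ., ., ., 705, ., 821]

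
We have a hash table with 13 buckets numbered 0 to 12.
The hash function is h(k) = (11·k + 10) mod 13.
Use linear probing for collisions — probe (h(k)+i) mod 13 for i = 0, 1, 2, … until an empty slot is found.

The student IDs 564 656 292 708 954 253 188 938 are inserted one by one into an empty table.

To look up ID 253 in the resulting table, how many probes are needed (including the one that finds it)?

6

564 hashes to 0; slot 0 is free => place at 0.
656 hashes to 11; slot 11 is free => place at 11.
292 hashes to 11; 11 taken => place at 12.
708 hashes to 11; 11,12,0 taken => place at 1.
954 hashes to 0; 0,1 taken => place at 2.
253 hashes to 11; 11,12,0,1,2 taken => place at 3.
188 hashes to 11; 11,12,0,1,2,3 taken => place at 4.
938 hashes to 6; slot 6 is free => place at 6.
Table: [564, 708, 954, 253, 188, —, 938, —, —, —, —, 656, 292]
Lookup 253: h=11, probe 11,12,0,1,2,3 → found at 3.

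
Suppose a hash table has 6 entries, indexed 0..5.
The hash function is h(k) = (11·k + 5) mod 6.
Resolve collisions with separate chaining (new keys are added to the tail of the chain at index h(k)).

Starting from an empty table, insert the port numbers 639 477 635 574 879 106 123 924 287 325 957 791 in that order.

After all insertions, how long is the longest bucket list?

Insert 639: h=2, bucket 2 empty → new chain.
Insert 477: h=2, bucket 2 nonempty → append to chain.
Insert 635: h=0, bucket 0 empty → new chain.
Insert 574: h=1, bucket 1 empty → new chain.
Insert 879: h=2, bucket 2 nonempty → append to chain.
Insert 106: h=1, bucket 1 nonempty → append to chain.
Insert 123: h=2, bucket 2 nonempty → append to chain.
Insert 924: h=5, bucket 5 empty → new chain.
Insert 287: h=0, bucket 0 nonempty → append to chain.
Insert 325: h=4, bucket 4 empty → new chain.
Insert 957: h=2, bucket 2 nonempty → append to chain.
Insert 791: h=0, bucket 0 nonempty → append to chain.
Final buckets:
0: 635 -> 287 -> 791
1: 574 -> 106
2: 639 -> 477 -> 879 -> 123 -> 957
3: .
4: 325
5: 924

5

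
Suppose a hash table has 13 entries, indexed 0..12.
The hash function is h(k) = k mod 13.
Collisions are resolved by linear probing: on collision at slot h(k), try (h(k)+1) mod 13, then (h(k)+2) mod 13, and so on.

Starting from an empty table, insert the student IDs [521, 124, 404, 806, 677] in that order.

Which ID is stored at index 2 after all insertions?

Insert 521: h=1, slot 1 empty → index 1.
Insert 124: h=7, slot 7 empty → index 7.
Insert 404: h=1, slot 1 occupied → index 2.
Insert 806: h=0, slot 0 empty → index 0.
Insert 677: h=1, slots 1,2 occupied → index 3.
Table: [806, 521, 404, 677, _, _, _, 124, _, _, _, _, _]

404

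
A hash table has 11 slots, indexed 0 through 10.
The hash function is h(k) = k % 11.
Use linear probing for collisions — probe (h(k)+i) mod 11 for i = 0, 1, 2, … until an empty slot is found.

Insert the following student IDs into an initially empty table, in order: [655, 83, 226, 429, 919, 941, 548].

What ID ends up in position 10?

941

655: h=6 -> slot 6
83: h=6, probe 6,7 -> slot 7
226: h=6, probe 6,7,8 -> slot 8
429: h=0 -> slot 0
919: h=6, probe 6,7,8,9 -> slot 9
941: h=6, probe 6,7,8,9,10 -> slot 10
548: h=9, probe 9,10,0,1 -> slot 1
Table: [429, 548, _, _, _, _, 655, 83, 226, 919, 941]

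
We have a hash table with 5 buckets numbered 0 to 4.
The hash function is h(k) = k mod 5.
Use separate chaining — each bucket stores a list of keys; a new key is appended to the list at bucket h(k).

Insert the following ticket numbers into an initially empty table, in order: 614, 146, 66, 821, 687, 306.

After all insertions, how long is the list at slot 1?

614 -> bucket 4
146 -> bucket 1
66 -> bucket 1 (collision)
821 -> bucket 1 (collision)
687 -> bucket 2
306 -> bucket 1 (collision)
Final buckets:
0: ∅
1: 146 -> 66 -> 821 -> 306
2: 687
3: ∅
4: 614

4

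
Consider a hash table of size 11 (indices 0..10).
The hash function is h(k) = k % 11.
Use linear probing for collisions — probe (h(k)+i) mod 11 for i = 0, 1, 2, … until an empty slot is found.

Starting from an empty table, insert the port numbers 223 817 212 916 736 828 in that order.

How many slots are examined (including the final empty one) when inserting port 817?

Insert 223: h=3, slot 3 empty -> index 3.
Insert 817: h=3, slot 3 occupied -> index 4.
Insert 212: h=3, slots 3,4 occupied -> index 5.
Insert 916: h=3, slots 3,4,5 occupied -> index 6.
Insert 736: h=10, slot 10 empty -> index 10.
Insert 828: h=3, slots 3,4,5,6 occupied -> index 7.
Table: [-, -, -, 223, 817, 212, 916, 828, -, -, 736]

2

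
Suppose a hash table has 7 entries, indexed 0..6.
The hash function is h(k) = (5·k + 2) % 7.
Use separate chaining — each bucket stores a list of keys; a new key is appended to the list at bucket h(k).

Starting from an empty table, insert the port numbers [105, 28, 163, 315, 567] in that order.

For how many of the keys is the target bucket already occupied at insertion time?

Insert 105: h=2, bucket 2 empty → new chain.
Insert 28: h=2, bucket 2 nonempty → append to chain.
Insert 163: h=5, bucket 5 empty → new chain.
Insert 315: h=2, bucket 2 nonempty → append to chain.
Insert 567: h=2, bucket 2 nonempty → append to chain.
Final buckets:
0: ∅
1: ∅
2: 105 -> 28 -> 315 -> 567
3: ∅
4: ∅
5: 163
6: ∅

3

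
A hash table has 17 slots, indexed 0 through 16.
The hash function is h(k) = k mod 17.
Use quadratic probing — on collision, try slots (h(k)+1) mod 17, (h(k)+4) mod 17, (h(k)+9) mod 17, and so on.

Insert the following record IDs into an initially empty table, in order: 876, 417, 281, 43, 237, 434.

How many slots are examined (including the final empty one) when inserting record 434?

5

876 hashes to 9; slot 9 is free => place at 9.
417 hashes to 9; 9 taken => place at 10.
281 hashes to 9; 9,10 taken => place at 13.
43 hashes to 9; 9,10,13 taken => place at 1.
237 hashes to 16; slot 16 is free => place at 16.
434 hashes to 9; 9,10,13,1 taken => place at 8.
Table: [., 43, ., ., ., ., ., ., 434, 876, 417, ., ., 281, ., ., 237]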